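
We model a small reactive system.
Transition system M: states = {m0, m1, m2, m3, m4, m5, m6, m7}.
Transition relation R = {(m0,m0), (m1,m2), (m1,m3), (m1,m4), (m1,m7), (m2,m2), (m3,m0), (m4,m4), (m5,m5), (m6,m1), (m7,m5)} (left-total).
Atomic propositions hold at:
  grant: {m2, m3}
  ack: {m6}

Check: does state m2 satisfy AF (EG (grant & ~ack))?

Yes

Sat(~ack) = {m0, m1, m2, m3, m4, m5, m7}
Sat(grant & ~ack) = {m2, m3}
EG (grant & ~ack): greatest fixpoint, start Z0 = {m2, m3}, keep only states in Sat with some successor in Z. Z1 = {m2}; fixed.
Sat(EG (grant & ~ack)) = {m2}
AF (EG (grant & ~ack)): least fixpoint, start Z0 = {m2}, add states with every successor in Z. Already a fixed point.
Sat(AF (EG (grant & ~ack))) = {m2}
m2 ∈ Sat(AF (EG (grant & ~ack))) = {m2}, so the formula holds at m2.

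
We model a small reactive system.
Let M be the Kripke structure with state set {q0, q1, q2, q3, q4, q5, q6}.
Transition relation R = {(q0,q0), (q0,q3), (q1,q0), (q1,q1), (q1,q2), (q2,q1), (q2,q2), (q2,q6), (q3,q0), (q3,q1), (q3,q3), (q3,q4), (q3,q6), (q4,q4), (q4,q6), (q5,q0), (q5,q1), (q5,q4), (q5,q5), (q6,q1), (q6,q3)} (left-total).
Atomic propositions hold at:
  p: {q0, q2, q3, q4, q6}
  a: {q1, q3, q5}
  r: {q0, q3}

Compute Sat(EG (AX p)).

{q0, q4}

Sat(AX p) = {s : every successor in {q0, q2, q3, q4, q6}} = {q0, q4}
EG (AX p): greatest fixpoint, start Z0 = {q0, q4}, keep only states in Sat with some successor in Z. Already a fixed point.
Sat(EG (AX p)) = {q0, q4}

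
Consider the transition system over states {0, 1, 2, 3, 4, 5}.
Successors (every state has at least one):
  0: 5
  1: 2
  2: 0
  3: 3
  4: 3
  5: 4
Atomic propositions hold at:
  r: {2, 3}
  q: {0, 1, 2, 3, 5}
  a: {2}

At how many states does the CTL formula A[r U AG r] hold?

AG r: greatest fixpoint, start Z0 = {2, 3}, keep only states in Sat with every successor in Z. Z1 = {3}; fixed.
Sat(AG r) = {3}
A[r U AG r]: least fixpoint, start Z0 = Sat(AG r) = {3}, add states in Sat(r) with every successor in Z. Already a fixed point.
Sat(A[r U AG r]) = {3}
|Sat(A[r U AG r])| = |{3}| = 1.

1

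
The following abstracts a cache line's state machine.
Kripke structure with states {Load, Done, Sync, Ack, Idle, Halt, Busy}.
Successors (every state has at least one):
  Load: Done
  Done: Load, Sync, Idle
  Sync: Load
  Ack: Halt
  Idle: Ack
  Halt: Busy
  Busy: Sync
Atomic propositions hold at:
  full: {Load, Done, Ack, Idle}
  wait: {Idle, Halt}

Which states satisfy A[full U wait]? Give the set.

A[full U wait]: least fixpoint, start Z0 = Sat(wait) = {Idle, Halt}, add states in Sat(full) with every successor in Z. Z1 = {Ack, Idle, Halt}; fixed.
Sat(A[full U wait]) = {Ack, Idle, Halt}

{Ack, Idle, Halt}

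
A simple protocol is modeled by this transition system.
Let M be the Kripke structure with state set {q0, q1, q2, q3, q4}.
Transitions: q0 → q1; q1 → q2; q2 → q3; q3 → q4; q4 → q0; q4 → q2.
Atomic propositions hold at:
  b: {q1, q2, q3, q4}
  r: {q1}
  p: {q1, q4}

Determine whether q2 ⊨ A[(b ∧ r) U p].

No

Sat(b ∧ r) = {q1}
A[(b ∧ r) U p]: least fixpoint, start Z0 = Sat(p) = {q1, q4}, add states in Sat(b ∧ r) with every successor in Z. Already a fixed point.
Sat(A[(b ∧ r) U p]) = {q1, q4}
q2 ∉ Sat(A[(b ∧ r) U p]) = {q1, q4}, so the formula does not hold at q2.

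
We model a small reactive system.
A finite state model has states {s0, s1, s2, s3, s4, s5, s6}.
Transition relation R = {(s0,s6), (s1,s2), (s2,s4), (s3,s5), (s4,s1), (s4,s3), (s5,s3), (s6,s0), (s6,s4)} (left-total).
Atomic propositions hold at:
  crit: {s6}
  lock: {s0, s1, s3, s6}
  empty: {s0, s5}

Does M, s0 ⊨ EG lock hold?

Yes

EG lock: greatest fixpoint, start Z0 = {s0, s1, s3, s6}, keep only states in Sat with some successor in Z. Z1 = {s0, s6}; fixed.
Sat(EG lock) = {s0, s6}
s0 ∈ Sat(EG lock) = {s0, s6}, so the formula holds at s0.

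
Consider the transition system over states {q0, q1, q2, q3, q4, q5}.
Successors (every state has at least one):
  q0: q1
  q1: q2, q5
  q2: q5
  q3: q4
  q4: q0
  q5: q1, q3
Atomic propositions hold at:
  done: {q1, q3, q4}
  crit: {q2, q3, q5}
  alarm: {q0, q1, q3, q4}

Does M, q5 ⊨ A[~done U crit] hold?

Yes

Sat(~done) = {q0, q2, q5}
A[~done U crit]: least fixpoint, start Z0 = Sat(crit) = {q2, q3, q5}, add states in Sat(~done) with every successor in Z. Already a fixed point.
Sat(A[~done U crit]) = {q2, q3, q5}
q5 ∈ Sat(A[~done U crit]) = {q2, q3, q5}, so the formula holds at q5.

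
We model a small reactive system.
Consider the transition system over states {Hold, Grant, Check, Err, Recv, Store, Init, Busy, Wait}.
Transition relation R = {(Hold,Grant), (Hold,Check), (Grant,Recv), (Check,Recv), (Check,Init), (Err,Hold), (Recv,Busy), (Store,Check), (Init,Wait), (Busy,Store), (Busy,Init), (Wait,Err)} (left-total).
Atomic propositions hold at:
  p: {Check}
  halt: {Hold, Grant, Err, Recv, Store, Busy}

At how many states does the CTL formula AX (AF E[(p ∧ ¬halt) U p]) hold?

Sat(¬halt) = {Check, Init, Wait}
Sat(p ∧ ¬halt) = {Check}
E[(p ∧ ¬halt) U p]: least fixpoint, start Z0 = Sat(p) = {Check}, add states in Sat(p ∧ ¬halt) with some successor in Z. Already a fixed point.
Sat(E[(p ∧ ¬halt) U p]) = {Check}
AF E[(p ∧ ¬halt) U p]: least fixpoint, start Z0 = {Check}, add states with every successor in Z. Z1 = {Check, Store}; fixed.
Sat(AF E[(p ∧ ¬halt) U p]) = {Check, Store}
Sat(AX (AF E[(p ∧ ¬halt) U p])) = {s : every successor in {Check, Store}} = {Store}
|Sat(AX (AF E[(p ∧ ¬halt) U p]))| = |{Store}| = 1.

1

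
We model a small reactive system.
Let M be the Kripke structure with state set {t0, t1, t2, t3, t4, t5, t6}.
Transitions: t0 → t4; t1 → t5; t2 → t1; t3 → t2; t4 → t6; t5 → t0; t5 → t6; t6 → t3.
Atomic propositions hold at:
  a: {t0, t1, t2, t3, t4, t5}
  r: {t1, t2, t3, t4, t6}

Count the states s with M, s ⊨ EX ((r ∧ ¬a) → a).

Sat(¬a) = {t6}
Sat(r ∧ ¬a) = {t6}
Sat((r ∧ ¬a) → a) = {t0, t1, t2, t3, t4, t5}
Sat(EX ((r ∧ ¬a) → a)) = {s : some successor in {t0, t1, t2, t3, t4, t5}} = {t0, t1, t2, t3, t5, t6}
|Sat(EX ((r ∧ ¬a) → a))| = |{t0, t1, t2, t3, t5, t6}| = 6.

6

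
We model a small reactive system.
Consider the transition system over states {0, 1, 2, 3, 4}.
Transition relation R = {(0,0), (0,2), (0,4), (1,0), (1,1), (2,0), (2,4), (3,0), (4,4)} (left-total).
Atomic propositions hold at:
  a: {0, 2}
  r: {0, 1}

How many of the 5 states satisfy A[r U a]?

A[r U a]: least fixpoint, start Z0 = Sat(a) = {0, 2}, add states in Sat(r) with every successor in Z. Already a fixed point.
Sat(A[r U a]) = {0, 2}
|Sat(A[r U a])| = |{0, 2}| = 2.

2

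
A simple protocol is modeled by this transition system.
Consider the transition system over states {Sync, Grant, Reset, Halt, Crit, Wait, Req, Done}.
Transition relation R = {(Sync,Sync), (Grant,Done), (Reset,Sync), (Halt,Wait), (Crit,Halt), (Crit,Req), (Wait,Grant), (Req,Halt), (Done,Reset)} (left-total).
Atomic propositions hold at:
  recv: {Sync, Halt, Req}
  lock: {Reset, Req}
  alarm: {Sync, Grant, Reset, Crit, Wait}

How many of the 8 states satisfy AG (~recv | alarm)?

Sat(~recv) = {Grant, Reset, Crit, Wait, Done}
Sat(~recv | alarm) = {Sync, Grant, Reset, Crit, Wait, Done}
AG (~recv | alarm): greatest fixpoint, start Z0 = {Sync, Grant, Reset, Crit, Wait, Done}, keep only states in Sat with every successor in Z. Z1 = {Sync, Grant, Reset, Wait, Done}; fixed.
Sat(AG (~recv | alarm)) = {Sync, Grant, Reset, Wait, Done}
|Sat(AG (~recv | alarm))| = |{Sync, Grant, Reset, Wait, Done}| = 5.

5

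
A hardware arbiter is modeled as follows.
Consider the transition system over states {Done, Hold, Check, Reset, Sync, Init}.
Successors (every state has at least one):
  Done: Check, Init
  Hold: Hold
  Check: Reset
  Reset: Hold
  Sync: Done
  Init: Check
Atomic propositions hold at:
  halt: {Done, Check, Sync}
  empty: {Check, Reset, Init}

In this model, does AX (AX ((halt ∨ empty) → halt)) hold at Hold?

Sat(halt ∨ empty) = {Done, Check, Reset, Sync, Init}
Sat((halt ∨ empty) → halt) = {Done, Hold, Check, Sync}
Sat(AX ((halt ∨ empty) → halt)) = {s : every successor in {Done, Hold, Check, Sync}} = {Hold, Reset, Sync, Init}
Sat(AX (AX ((halt ∨ empty) → halt))) = {s : every successor in {Hold, Reset, Sync, Init}} = {Hold, Check, Reset}
Hold ∈ Sat(AX (AX ((halt ∨ empty) → halt))) = {Hold, Check, Reset}, so the formula holds at Hold.

Yes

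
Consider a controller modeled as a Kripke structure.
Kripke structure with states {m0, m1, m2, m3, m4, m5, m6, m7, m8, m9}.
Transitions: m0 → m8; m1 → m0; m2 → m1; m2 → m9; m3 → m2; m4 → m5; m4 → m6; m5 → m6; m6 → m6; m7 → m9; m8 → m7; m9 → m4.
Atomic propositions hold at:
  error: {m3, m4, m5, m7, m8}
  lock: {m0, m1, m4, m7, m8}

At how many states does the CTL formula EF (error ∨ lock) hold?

9

Sat(error ∨ lock) = {m0, m1, m3, m4, m5, m7, m8}
EF (error ∨ lock): least fixpoint, start Z0 = {m0, m1, m3, m4, m5, m7, m8}, add states with some successor in Z. Z1 = {m0, m1, m2, m3, m4, m5, m7, m8, m9}; fixed.
Sat(EF (error ∨ lock)) = {m0, m1, m2, m3, m4, m5, m7, m8, m9}
|Sat(EF (error ∨ lock))| = |{m0, m1, m2, m3, m4, m5, m7, m8, m9}| = 9.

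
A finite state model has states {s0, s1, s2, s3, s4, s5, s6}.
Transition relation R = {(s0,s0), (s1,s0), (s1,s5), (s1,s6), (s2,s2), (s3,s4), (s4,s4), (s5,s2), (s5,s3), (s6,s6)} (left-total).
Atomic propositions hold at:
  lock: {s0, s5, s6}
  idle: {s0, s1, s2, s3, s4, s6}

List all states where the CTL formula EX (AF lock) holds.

AF lock: least fixpoint, start Z0 = {s0, s5, s6}, add states with every successor in Z. Z1 = {s0, s1, s5, s6}; fixed.
Sat(AF lock) = {s0, s1, s5, s6}
Sat(EX (AF lock)) = {s : some successor in {s0, s1, s5, s6}} = {s0, s1, s6}

{s0, s1, s6}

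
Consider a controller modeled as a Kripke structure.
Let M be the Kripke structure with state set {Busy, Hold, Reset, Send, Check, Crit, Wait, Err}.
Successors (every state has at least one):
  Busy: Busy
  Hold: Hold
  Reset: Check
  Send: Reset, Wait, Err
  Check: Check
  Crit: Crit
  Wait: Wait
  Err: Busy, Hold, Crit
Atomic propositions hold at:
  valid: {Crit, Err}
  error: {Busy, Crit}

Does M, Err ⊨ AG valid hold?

AG valid: greatest fixpoint, start Z0 = {Crit, Err}, keep only states in Sat with every successor in Z. Z1 = {Crit}; fixed.
Sat(AG valid) = {Crit}
Err ∉ Sat(AG valid) = {Crit}, so the formula does not hold at Err.

No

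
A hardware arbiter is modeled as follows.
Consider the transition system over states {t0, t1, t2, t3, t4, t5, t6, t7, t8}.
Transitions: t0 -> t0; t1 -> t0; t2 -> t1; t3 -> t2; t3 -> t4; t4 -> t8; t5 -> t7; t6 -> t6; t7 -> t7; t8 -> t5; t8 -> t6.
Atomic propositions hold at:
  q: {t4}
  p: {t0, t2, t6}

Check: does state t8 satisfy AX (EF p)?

EF p: least fixpoint, start Z0 = {t0, t2, t6}, add states with some successor in Z. Z1 = {t0, t1, t2, t3, t6, t8}; Z2 = {t0, t1, t2, t3, t4, t6, t8}; fixed.
Sat(EF p) = {t0, t1, t2, t3, t4, t6, t8}
Sat(AX (EF p)) = {s : every successor in {t0, t1, t2, t3, t4, t6, t8}} = {t0, t1, t2, t3, t4, t6}
t8 ∉ Sat(AX (EF p)) = {t0, t1, t2, t3, t4, t6}, so the formula does not hold at t8.

No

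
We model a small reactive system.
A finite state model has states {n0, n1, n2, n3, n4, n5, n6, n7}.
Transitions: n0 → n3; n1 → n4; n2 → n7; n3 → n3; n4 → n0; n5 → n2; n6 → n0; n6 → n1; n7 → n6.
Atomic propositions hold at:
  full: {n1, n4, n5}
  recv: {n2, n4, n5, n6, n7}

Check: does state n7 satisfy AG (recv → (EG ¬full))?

Sat(¬full) = {n0, n2, n3, n6, n7}
EG ¬full: greatest fixpoint, start Z0 = {n0, n2, n3, n6, n7}, keep only states in Sat with some successor in Z. Already a fixed point.
Sat(EG ¬full) = {n0, n2, n3, n6, n7}
Sat(recv → (EG ¬full)) = {n0, n1, n2, n3, n6, n7}
AG (recv → (EG ¬full)): greatest fixpoint, start Z0 = {n0, n1, n2, n3, n6, n7}, keep only states in Sat with every successor in Z. Z1 = {n0, n2, n3, n6, n7}; Z2 = {n0, n2, n3, n7}; Z3 = {n0, n2, n3}; Z4 = {n0, n3}; fixed.
Sat(AG (recv → (EG ¬full))) = {n0, n3}
n7 ∉ Sat(AG (recv → (EG ¬full))) = {n0, n3}, so the formula does not hold at n7.

No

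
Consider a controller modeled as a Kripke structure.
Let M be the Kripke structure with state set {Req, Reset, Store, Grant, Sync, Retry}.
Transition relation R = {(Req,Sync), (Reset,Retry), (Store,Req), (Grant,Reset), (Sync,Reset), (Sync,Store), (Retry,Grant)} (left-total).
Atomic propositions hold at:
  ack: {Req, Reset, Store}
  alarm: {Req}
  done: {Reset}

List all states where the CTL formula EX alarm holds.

{Store}

Sat(EX alarm) = {s : some successor in {Req}} = {Store}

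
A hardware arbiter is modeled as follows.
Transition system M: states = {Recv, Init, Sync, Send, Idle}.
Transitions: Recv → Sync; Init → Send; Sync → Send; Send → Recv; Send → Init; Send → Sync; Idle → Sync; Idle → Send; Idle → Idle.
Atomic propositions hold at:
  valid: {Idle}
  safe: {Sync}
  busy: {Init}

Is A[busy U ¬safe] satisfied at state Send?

Yes

Sat(¬safe) = {Recv, Init, Send, Idle}
A[busy U ¬safe]: least fixpoint, start Z0 = Sat(¬safe) = {Recv, Init, Send, Idle}, add states in Sat(busy) with every successor in Z. Already a fixed point.
Sat(A[busy U ¬safe]) = {Recv, Init, Send, Idle}
Send ∈ Sat(A[busy U ¬safe]) = {Recv, Init, Send, Idle}, so the formula holds at Send.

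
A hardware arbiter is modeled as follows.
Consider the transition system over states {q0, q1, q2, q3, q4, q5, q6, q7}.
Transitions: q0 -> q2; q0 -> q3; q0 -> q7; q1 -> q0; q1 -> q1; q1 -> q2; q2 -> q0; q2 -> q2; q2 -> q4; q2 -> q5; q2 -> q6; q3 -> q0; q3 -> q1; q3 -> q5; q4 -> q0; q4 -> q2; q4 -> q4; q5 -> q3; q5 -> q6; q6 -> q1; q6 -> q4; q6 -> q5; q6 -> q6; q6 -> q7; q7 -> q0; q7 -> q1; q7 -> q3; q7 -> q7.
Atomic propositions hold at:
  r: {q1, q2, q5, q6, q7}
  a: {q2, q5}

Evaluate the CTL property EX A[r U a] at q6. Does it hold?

Yes

A[r U a]: least fixpoint, start Z0 = Sat(a) = {q2, q5}, add states in Sat(r) with every successor in Z. Already a fixed point.
Sat(A[r U a]) = {q2, q5}
Sat(EX A[r U a]) = {s : some successor in {q2, q5}} = {q0, q1, q2, q3, q4, q6}
q6 ∈ Sat(EX A[r U a]) = {q0, q1, q2, q3, q4, q6}, so the formula holds at q6.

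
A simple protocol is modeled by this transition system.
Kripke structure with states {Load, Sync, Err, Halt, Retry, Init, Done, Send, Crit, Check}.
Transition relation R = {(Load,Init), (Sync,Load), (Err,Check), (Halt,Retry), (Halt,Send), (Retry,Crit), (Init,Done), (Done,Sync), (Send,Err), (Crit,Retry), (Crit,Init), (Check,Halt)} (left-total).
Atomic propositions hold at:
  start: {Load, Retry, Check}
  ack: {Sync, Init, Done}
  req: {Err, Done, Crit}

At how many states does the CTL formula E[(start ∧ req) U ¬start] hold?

7

Sat(start ∧ req) = ∅
Sat(¬start) = {Sync, Err, Halt, Init, Done, Send, Crit}
E[(start ∧ req) U ¬start]: least fixpoint, start Z0 = Sat(¬start) = {Sync, Err, Halt, Init, Done, Send, Crit}, add states in Sat(start ∧ req) with some successor in Z. Already a fixed point.
Sat(E[(start ∧ req) U ¬start]) = {Sync, Err, Halt, Init, Done, Send, Crit}
|Sat(E[(start ∧ req) U ¬start])| = |{Sync, Err, Halt, Init, Done, Send, Crit}| = 7.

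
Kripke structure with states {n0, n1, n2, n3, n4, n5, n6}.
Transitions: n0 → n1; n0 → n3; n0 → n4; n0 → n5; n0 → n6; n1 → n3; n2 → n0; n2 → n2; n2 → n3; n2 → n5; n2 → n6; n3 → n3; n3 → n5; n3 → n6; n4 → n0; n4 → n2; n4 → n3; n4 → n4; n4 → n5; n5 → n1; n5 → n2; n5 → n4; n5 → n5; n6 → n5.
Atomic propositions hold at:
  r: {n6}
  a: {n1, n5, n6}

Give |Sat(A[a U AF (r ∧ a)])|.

Sat(r ∧ a) = {n6}
AF (r ∧ a): least fixpoint, start Z0 = {n6}, add states with every successor in Z. Already a fixed point.
Sat(AF (r ∧ a)) = {n6}
A[a U AF (r ∧ a)]: least fixpoint, start Z0 = Sat(AF (r ∧ a)) = {n6}, add states in Sat(a) with every successor in Z. Already a fixed point.
Sat(A[a U AF (r ∧ a)]) = {n6}
|Sat(A[a U AF (r ∧ a)])| = |{n6}| = 1.

1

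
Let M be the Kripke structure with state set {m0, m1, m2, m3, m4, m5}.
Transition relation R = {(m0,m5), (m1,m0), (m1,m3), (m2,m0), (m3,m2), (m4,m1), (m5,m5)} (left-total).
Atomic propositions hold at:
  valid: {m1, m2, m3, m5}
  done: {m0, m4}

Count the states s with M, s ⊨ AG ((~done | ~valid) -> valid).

1

Sat(~done) = {m1, m2, m3, m5}
Sat(~valid) = {m0, m4}
Sat(~done | ~valid) = {m0, m1, m2, m3, m4, m5}
Sat((~done | ~valid) -> valid) = {m1, m2, m3, m5}
AG ((~done | ~valid) -> valid): greatest fixpoint, start Z0 = {m1, m2, m3, m5}, keep only states in Sat with every successor in Z. Z1 = {m3, m5}; Z2 = {m5}; fixed.
Sat(AG ((~done | ~valid) -> valid)) = {m5}
|Sat(AG ((~done | ~valid) -> valid))| = |{m5}| = 1.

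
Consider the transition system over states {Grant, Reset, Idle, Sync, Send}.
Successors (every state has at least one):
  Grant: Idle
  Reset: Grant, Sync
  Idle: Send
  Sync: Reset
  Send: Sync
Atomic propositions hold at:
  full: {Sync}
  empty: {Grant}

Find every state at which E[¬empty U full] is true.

{Reset, Idle, Sync, Send}

Sat(¬empty) = {Reset, Idle, Sync, Send}
E[¬empty U full]: least fixpoint, start Z0 = Sat(full) = {Sync}, add states in Sat(¬empty) with some successor in Z. Z1 = {Reset, Sync, Send}; Z2 = {Reset, Idle, Sync, Send}; fixed.
Sat(E[¬empty U full]) = {Reset, Idle, Sync, Send}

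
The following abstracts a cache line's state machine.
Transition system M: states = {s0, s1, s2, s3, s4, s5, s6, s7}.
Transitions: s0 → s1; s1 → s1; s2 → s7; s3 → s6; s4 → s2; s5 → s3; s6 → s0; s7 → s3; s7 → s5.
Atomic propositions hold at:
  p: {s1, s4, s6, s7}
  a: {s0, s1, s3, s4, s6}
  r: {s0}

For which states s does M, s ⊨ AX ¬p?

Sat(¬p) = {s0, s2, s3, s5}
Sat(AX ¬p) = {s : every successor in {s0, s2, s3, s5}} = {s4, s5, s6, s7}

{s4, s5, s6, s7}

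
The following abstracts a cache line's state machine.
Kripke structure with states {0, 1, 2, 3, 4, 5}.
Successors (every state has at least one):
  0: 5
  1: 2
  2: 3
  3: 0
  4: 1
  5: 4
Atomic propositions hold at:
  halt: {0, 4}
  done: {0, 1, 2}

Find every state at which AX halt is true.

Sat(AX halt) = {s : every successor in {0, 4}} = {3, 5}

{3, 5}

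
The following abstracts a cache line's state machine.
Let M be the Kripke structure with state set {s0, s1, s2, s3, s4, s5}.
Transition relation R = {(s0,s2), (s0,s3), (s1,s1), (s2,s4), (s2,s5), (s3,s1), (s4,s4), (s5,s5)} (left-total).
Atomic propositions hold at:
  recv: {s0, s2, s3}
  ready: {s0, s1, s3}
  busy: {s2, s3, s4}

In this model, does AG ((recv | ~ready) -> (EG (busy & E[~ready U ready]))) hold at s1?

Sat(~ready) = {s2, s4, s5}
Sat(recv | ~ready) = {s0, s2, s3, s4, s5}
E[~ready U ready]: least fixpoint, start Z0 = Sat(ready) = {s0, s1, s3}, add states in Sat(~ready) with some successor in Z. Already a fixed point.
Sat(E[~ready U ready]) = {s0, s1, s3}
Sat(busy & E[~ready U ready]) = {s3}
EG (busy & E[~ready U ready]): greatest fixpoint, start Z0 = {s3}, keep only states in Sat with some successor in Z. Z1 = ∅; fixed.
Sat(EG (busy & E[~ready U ready])) = ∅
Sat((recv | ~ready) -> (EG (busy & E[~ready U ready]))) = {s1}
AG ((recv | ~ready) -> (EG (busy & E[~ready U ready]))): greatest fixpoint, start Z0 = {s1}, keep only states in Sat with every successor in Z. Already a fixed point.
Sat(AG ((recv | ~ready) -> (EG (busy & E[~ready U ready])))) = {s1}
s1 ∈ Sat(AG ((recv | ~ready) -> (EG (busy & E[~ready U ready])))) = {s1}, so the formula holds at s1.

Yes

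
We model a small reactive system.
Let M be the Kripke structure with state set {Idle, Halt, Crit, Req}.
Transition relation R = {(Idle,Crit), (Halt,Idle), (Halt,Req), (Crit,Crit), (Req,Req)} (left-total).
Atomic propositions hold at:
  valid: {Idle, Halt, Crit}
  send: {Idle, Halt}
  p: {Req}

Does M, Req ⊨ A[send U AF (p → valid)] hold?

No

Sat(p → valid) = {Idle, Halt, Crit}
AF (p → valid): least fixpoint, start Z0 = {Idle, Halt, Crit}, add states with every successor in Z. Already a fixed point.
Sat(AF (p → valid)) = {Idle, Halt, Crit}
A[send U AF (p → valid)]: least fixpoint, start Z0 = Sat(AF (p → valid)) = {Idle, Halt, Crit}, add states in Sat(send) with every successor in Z. Already a fixed point.
Sat(A[send U AF (p → valid)]) = {Idle, Halt, Crit}
Req ∉ Sat(A[send U AF (p → valid)]) = {Idle, Halt, Crit}, so the formula does not hold at Req.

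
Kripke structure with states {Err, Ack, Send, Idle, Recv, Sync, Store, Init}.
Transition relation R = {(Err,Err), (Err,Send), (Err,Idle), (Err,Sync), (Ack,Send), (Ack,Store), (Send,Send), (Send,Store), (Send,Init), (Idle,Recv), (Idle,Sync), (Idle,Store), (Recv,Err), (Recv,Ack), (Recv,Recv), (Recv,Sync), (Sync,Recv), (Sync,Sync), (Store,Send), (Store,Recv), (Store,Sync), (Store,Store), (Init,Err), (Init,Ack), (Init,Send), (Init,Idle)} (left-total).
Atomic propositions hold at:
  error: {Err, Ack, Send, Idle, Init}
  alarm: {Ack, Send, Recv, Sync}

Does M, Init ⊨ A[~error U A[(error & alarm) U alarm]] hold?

Sat(~error) = {Recv, Sync, Store}
Sat(error & alarm) = {Ack, Send}
A[(error & alarm) U alarm]: least fixpoint, start Z0 = Sat(alarm) = {Ack, Send, Recv, Sync}, add states in Sat(error & alarm) with every successor in Z. Already a fixed point.
Sat(A[(error & alarm) U alarm]) = {Ack, Send, Recv, Sync}
A[~error U A[(error & alarm) U alarm]]: least fixpoint, start Z0 = Sat(A[(error & alarm) U alarm]) = {Ack, Send, Recv, Sync}, add states in Sat(~error) with every successor in Z. Already a fixed point.
Sat(A[~error U A[(error & alarm) U alarm]]) = {Ack, Send, Recv, Sync}
Init ∉ Sat(A[~error U A[(error & alarm) U alarm]]) = {Ack, Send, Recv, Sync}, so the formula does not hold at Init.

No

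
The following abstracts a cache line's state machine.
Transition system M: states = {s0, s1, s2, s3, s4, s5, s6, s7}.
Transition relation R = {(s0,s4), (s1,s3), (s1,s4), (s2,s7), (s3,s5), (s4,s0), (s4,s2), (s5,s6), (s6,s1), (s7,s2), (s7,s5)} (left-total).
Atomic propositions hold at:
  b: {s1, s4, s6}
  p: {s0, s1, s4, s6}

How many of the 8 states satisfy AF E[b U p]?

6

E[b U p]: least fixpoint, start Z0 = Sat(p) = {s0, s1, s4, s6}, add states in Sat(b) with some successor in Z. Already a fixed point.
Sat(E[b U p]) = {s0, s1, s4, s6}
AF E[b U p]: least fixpoint, start Z0 = {s0, s1, s4, s6}, add states with every successor in Z. Z1 = {s0, s1, s4, s5, s6}; Z2 = {s0, s1, s3, s4, s5, s6}; fixed.
Sat(AF E[b U p]) = {s0, s1, s3, s4, s5, s6}
|Sat(AF E[b U p])| = |{s0, s1, s3, s4, s5, s6}| = 6.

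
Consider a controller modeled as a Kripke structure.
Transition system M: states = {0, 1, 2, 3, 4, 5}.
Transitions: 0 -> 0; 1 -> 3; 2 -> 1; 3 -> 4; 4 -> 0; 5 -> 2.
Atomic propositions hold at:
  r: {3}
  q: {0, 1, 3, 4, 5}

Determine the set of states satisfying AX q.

{0, 1, 2, 3, 4}

Sat(AX q) = {s : every successor in {0, 1, 3, 4, 5}} = {0, 1, 2, 3, 4}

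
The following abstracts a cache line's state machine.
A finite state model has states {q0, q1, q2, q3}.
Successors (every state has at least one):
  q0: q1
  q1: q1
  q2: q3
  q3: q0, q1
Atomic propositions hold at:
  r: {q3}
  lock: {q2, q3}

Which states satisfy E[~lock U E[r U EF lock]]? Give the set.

{q2, q3}

Sat(~lock) = {q0, q1}
EF lock: least fixpoint, start Z0 = {q2, q3}, add states with some successor in Z. Already a fixed point.
Sat(EF lock) = {q2, q3}
E[r U EF lock]: least fixpoint, start Z0 = Sat(EF lock) = {q2, q3}, add states in Sat(r) with some successor in Z. Already a fixed point.
Sat(E[r U EF lock]) = {q2, q3}
E[~lock U E[r U EF lock]]: least fixpoint, start Z0 = Sat(E[r U EF lock]) = {q2, q3}, add states in Sat(~lock) with some successor in Z. Already a fixed point.
Sat(E[~lock U E[r U EF lock]]) = {q2, q3}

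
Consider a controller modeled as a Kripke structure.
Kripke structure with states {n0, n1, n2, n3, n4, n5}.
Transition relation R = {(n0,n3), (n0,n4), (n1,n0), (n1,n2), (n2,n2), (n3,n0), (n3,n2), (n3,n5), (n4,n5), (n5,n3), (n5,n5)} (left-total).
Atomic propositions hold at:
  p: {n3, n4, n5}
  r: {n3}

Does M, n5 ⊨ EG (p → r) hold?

Sat(p → r) = {n0, n1, n2, n3}
EG (p → r): greatest fixpoint, start Z0 = {n0, n1, n2, n3}, keep only states in Sat with some successor in Z. Already a fixed point.
Sat(EG (p → r)) = {n0, n1, n2, n3}
n5 ∉ Sat(EG (p → r)) = {n0, n1, n2, n3}, so the formula does not hold at n5.

No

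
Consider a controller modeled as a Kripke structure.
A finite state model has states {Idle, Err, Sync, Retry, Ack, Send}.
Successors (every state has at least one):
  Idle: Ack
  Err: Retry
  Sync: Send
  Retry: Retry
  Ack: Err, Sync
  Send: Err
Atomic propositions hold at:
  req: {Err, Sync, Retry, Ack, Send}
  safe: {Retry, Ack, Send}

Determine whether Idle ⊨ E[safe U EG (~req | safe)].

Sat(~req) = {Idle}
Sat(~req | safe) = {Idle, Retry, Ack, Send}
EG (~req | safe): greatest fixpoint, start Z0 = {Idle, Retry, Ack, Send}, keep only states in Sat with some successor in Z. Z1 = {Idle, Retry}; Z2 = {Retry}; fixed.
Sat(EG (~req | safe)) = {Retry}
E[safe U EG (~req | safe)]: least fixpoint, start Z0 = Sat(EG (~req | safe)) = {Retry}, add states in Sat(safe) with some successor in Z. Already a fixed point.
Sat(E[safe U EG (~req | safe)]) = {Retry}
Idle ∉ Sat(E[safe U EG (~req | safe)]) = {Retry}, so the formula does not hold at Idle.

No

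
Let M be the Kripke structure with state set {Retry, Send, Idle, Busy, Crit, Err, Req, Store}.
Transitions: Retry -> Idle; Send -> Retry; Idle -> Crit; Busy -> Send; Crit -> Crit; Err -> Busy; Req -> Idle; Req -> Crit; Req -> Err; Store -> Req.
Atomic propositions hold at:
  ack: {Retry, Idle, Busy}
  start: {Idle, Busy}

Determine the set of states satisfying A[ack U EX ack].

Sat(EX ack) = {s : some successor in {Retry, Idle, Busy}} = {Retry, Send, Err, Req}
A[ack U EX ack]: least fixpoint, start Z0 = Sat(EX ack) = {Retry, Send, Err, Req}, add states in Sat(ack) with every successor in Z. Z1 = {Retry, Send, Busy, Err, Req}; fixed.
Sat(A[ack U EX ack]) = {Retry, Send, Busy, Err, Req}

{Retry, Send, Busy, Err, Req}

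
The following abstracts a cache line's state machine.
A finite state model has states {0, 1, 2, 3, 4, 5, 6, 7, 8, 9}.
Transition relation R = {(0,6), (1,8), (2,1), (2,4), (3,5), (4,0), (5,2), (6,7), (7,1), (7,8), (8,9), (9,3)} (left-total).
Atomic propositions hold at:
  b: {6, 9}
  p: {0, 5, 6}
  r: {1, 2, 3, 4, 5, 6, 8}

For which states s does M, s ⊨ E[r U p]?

E[r U p]: least fixpoint, start Z0 = Sat(p) = {0, 5, 6}, add states in Sat(r) with some successor in Z. Z1 = {0, 3, 4, 5, 6}; Z2 = {0, 2, 3, 4, 5, 6}; fixed.
Sat(E[r U p]) = {0, 2, 3, 4, 5, 6}

{0, 2, 3, 4, 5, 6}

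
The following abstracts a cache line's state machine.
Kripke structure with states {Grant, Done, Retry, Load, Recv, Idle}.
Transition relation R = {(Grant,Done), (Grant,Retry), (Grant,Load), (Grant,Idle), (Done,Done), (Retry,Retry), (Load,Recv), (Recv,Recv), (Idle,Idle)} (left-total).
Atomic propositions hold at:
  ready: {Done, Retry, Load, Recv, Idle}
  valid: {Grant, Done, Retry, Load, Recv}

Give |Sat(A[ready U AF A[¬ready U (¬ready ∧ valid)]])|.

Sat(¬ready) = {Grant}
Sat(¬ready ∧ valid) = {Grant}
A[¬ready U (¬ready ∧ valid)]: least fixpoint, start Z0 = Sat((¬ready ∧ valid)) = {Grant}, add states in Sat(¬ready) with every successor in Z. Already a fixed point.
Sat(A[¬ready U (¬ready ∧ valid)]) = {Grant}
AF A[¬ready U (¬ready ∧ valid)]: least fixpoint, start Z0 = {Grant}, add states with every successor in Z. Already a fixed point.
Sat(AF A[¬ready U (¬ready ∧ valid)]) = {Grant}
A[ready U AF A[¬ready U (¬ready ∧ valid)]]: least fixpoint, start Z0 = Sat(AF A[¬ready U (¬ready ∧ valid)]) = {Grant}, add states in Sat(ready) with every successor in Z. Already a fixed point.
Sat(A[ready U AF A[¬ready U (¬ready ∧ valid)]]) = {Grant}
|Sat(A[ready U AF A[¬ready U (¬ready ∧ valid)]])| = |{Grant}| = 1.

1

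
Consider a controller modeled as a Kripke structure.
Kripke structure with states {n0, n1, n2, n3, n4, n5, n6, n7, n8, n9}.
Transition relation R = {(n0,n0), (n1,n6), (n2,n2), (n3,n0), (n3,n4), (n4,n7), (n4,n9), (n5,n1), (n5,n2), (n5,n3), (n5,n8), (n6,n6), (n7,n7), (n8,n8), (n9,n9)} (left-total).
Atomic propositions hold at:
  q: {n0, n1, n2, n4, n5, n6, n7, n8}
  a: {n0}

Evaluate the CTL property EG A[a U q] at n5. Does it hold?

Yes

A[a U q]: least fixpoint, start Z0 = Sat(q) = {n0, n1, n2, n4, n5, n6, n7, n8}, add states in Sat(a) with every successor in Z. Already a fixed point.
Sat(A[a U q]) = {n0, n1, n2, n4, n5, n6, n7, n8}
EG A[a U q]: greatest fixpoint, start Z0 = {n0, n1, n2, n4, n5, n6, n7, n8}, keep only states in Sat with some successor in Z. Already a fixed point.
Sat(EG A[a U q]) = {n0, n1, n2, n4, n5, n6, n7, n8}
n5 ∈ Sat(EG A[a U q]) = {n0, n1, n2, n4, n5, n6, n7, n8}, so the formula holds at n5.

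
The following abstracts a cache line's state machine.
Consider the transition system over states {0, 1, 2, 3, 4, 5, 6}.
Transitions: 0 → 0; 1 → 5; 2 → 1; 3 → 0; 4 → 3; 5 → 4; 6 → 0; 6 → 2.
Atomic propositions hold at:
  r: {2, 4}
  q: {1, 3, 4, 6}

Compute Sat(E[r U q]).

E[r U q]: least fixpoint, start Z0 = Sat(q) = {1, 3, 4, 6}, add states in Sat(r) with some successor in Z. Z1 = {1, 2, 3, 4, 6}; fixed.
Sat(E[r U q]) = {1, 2, 3, 4, 6}

{1, 2, 3, 4, 6}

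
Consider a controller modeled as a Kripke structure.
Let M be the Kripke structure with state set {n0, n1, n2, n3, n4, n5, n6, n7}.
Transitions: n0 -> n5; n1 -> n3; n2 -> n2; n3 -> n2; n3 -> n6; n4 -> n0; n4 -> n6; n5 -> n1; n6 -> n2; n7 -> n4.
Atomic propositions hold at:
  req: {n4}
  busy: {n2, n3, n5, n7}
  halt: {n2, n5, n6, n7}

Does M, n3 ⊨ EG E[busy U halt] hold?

Yes

E[busy U halt]: least fixpoint, start Z0 = Sat(halt) = {n2, n5, n6, n7}, add states in Sat(busy) with some successor in Z. Z1 = {n2, n3, n5, n6, n7}; fixed.
Sat(E[busy U halt]) = {n2, n3, n5, n6, n7}
EG E[busy U halt]: greatest fixpoint, start Z0 = {n2, n3, n5, n6, n7}, keep only states in Sat with some successor in Z. Z1 = {n2, n3, n6}; fixed.
Sat(EG E[busy U halt]) = {n2, n3, n6}
n3 ∈ Sat(EG E[busy U halt]) = {n2, n3, n6}, so the formula holds at n3.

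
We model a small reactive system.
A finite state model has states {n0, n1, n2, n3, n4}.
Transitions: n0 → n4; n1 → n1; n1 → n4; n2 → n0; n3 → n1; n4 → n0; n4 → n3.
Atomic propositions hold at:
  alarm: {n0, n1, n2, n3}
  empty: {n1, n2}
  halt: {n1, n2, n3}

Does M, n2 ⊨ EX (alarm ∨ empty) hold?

Sat(alarm ∨ empty) = {n0, n1, n2, n3}
Sat(EX (alarm ∨ empty)) = {s : some successor in {n0, n1, n2, n3}} = {n1, n2, n3, n4}
n2 ∈ Sat(EX (alarm ∨ empty)) = {n1, n2, n3, n4}, so the formula holds at n2.

Yes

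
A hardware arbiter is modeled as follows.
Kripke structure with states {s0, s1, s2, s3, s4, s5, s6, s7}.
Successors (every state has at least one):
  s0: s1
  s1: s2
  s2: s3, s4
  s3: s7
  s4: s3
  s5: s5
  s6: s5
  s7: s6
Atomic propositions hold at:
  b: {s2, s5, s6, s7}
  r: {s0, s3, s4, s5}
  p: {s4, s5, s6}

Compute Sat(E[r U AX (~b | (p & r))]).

Sat(~b) = {s0, s1, s3, s4}
Sat(p & r) = {s4, s5}
Sat(~b | (p & r)) = {s0, s1, s3, s4, s5}
Sat(AX (~b | (p & r))) = {s : every successor in {s0, s1, s3, s4, s5}} = {s0, s2, s4, s5, s6}
E[r U AX (~b | (p & r))]: least fixpoint, start Z0 = Sat(AX (~b | (p & r))) = {s0, s2, s4, s5, s6}, add states in Sat(r) with some successor in Z. Already a fixed point.
Sat(E[r U AX (~b | (p & r))]) = {s0, s2, s4, s5, s6}

{s0, s2, s4, s5, s6}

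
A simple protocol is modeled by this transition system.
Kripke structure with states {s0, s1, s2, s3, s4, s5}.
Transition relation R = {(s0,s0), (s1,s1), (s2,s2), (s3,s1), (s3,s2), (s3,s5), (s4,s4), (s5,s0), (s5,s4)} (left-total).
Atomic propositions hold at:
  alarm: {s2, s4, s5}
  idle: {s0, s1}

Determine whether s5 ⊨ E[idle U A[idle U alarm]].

A[idle U alarm]: least fixpoint, start Z0 = Sat(alarm) = {s2, s4, s5}, add states in Sat(idle) with every successor in Z. Already a fixed point.
Sat(A[idle U alarm]) = {s2, s4, s5}
E[idle U A[idle U alarm]]: least fixpoint, start Z0 = Sat(A[idle U alarm]) = {s2, s4, s5}, add states in Sat(idle) with some successor in Z. Already a fixed point.
Sat(E[idle U A[idle U alarm]]) = {s2, s4, s5}
s5 ∈ Sat(E[idle U A[idle U alarm]]) = {s2, s4, s5}, so the formula holds at s5.

Yes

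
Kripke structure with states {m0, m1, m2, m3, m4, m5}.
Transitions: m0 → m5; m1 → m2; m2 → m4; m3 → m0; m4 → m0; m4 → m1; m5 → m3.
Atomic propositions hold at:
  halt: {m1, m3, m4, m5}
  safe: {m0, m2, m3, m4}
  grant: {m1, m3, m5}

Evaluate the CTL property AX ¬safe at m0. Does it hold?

Yes

Sat(¬safe) = {m1, m5}
Sat(AX ¬safe) = {s : every successor in {m1, m5}} = {m0}
m0 ∈ Sat(AX ¬safe) = {m0}, so the formula holds at m0.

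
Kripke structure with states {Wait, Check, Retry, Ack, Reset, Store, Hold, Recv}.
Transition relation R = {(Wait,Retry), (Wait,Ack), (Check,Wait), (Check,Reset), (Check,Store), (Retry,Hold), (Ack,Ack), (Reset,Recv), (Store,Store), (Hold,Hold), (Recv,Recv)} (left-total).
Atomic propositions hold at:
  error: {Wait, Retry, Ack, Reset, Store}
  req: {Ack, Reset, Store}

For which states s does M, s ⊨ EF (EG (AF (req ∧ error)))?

{Wait, Check, Ack, Store}

Sat(req ∧ error) = {Ack, Reset, Store}
AF (req ∧ error): least fixpoint, start Z0 = {Ack, Reset, Store}, add states with every successor in Z. Already a fixed point.
Sat(AF (req ∧ error)) = {Ack, Reset, Store}
EG (AF (req ∧ error)): greatest fixpoint, start Z0 = {Ack, Reset, Store}, keep only states in Sat with some successor in Z. Z1 = {Ack, Store}; fixed.
Sat(EG (AF (req ∧ error))) = {Ack, Store}
EF (EG (AF (req ∧ error))): least fixpoint, start Z0 = {Ack, Store}, add states with some successor in Z. Z1 = {Wait, Check, Ack, Store}; fixed.
Sat(EF (EG (AF (req ∧ error)))) = {Wait, Check, Ack, Store}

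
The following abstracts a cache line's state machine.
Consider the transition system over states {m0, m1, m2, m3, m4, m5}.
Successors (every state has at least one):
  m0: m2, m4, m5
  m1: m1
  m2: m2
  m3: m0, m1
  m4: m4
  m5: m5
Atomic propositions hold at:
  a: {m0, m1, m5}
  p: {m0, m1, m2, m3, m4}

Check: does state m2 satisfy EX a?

Sat(EX a) = {s : some successor in {m0, m1, m5}} = {m0, m1, m3, m5}
m2 ∉ Sat(EX a) = {m0, m1, m3, m5}, so the formula does not hold at m2.

No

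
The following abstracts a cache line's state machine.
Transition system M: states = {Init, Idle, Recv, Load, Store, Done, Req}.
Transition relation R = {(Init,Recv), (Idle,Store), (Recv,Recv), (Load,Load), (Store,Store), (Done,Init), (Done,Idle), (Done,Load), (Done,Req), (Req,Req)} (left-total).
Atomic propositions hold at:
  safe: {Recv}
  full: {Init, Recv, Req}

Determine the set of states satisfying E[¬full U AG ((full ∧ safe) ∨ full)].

Sat(¬full) = {Idle, Load, Store, Done}
Sat(full ∧ safe) = {Recv}
Sat((full ∧ safe) ∨ full) = {Init, Recv, Req}
AG ((full ∧ safe) ∨ full): greatest fixpoint, start Z0 = {Init, Recv, Req}, keep only states in Sat with every successor in Z. Already a fixed point.
Sat(AG ((full ∧ safe) ∨ full)) = {Init, Recv, Req}
E[¬full U AG ((full ∧ safe) ∨ full)]: least fixpoint, start Z0 = Sat(AG ((full ∧ safe) ∨ full)) = {Init, Recv, Req}, add states in Sat(¬full) with some successor in Z. Z1 = {Init, Recv, Done, Req}; fixed.
Sat(E[¬full U AG ((full ∧ safe) ∨ full)]) = {Init, Recv, Done, Req}

{Init, Recv, Done, Req}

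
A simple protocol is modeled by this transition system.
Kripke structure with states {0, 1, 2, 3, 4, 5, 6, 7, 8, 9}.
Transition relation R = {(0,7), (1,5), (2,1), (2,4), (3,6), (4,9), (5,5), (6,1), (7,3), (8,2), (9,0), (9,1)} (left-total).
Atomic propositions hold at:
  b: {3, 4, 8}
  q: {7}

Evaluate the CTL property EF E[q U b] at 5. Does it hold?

No

E[q U b]: least fixpoint, start Z0 = Sat(b) = {3, 4, 8}, add states in Sat(q) with some successor in Z. Z1 = {3, 4, 7, 8}; fixed.
Sat(E[q U b]) = {3, 4, 7, 8}
EF E[q U b]: least fixpoint, start Z0 = {3, 4, 7, 8}, add states with some successor in Z. Z1 = {0, 2, 3, 4, 7, 8}; Z2 = {0, 2, 3, 4, 7, 8, 9}; fixed.
Sat(EF E[q U b]) = {0, 2, 3, 4, 7, 8, 9}
5 ∉ Sat(EF E[q U b]) = {0, 2, 3, 4, 7, 8, 9}, so the formula does not hold at 5.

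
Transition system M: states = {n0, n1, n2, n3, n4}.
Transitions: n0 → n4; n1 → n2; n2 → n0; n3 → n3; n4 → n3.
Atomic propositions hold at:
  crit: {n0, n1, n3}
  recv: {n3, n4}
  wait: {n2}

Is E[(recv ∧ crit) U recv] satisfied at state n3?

Sat(recv ∧ crit) = {n3}
E[(recv ∧ crit) U recv]: least fixpoint, start Z0 = Sat(recv) = {n3, n4}, add states in Sat(recv ∧ crit) with some successor in Z. Already a fixed point.
Sat(E[(recv ∧ crit) U recv]) = {n3, n4}
n3 ∈ Sat(E[(recv ∧ crit) U recv]) = {n3, n4}, so the formula holds at n3.

Yes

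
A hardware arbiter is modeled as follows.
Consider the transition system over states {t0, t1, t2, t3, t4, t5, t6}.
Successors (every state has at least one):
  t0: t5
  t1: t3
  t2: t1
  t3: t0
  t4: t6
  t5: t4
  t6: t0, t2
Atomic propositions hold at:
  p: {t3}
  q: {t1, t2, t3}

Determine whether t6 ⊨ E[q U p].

E[q U p]: least fixpoint, start Z0 = Sat(p) = {t3}, add states in Sat(q) with some successor in Z. Z1 = {t1, t3}; Z2 = {t1, t2, t3}; fixed.
Sat(E[q U p]) = {t1, t2, t3}
t6 ∉ Sat(E[q U p]) = {t1, t2, t3}, so the formula does not hold at t6.

No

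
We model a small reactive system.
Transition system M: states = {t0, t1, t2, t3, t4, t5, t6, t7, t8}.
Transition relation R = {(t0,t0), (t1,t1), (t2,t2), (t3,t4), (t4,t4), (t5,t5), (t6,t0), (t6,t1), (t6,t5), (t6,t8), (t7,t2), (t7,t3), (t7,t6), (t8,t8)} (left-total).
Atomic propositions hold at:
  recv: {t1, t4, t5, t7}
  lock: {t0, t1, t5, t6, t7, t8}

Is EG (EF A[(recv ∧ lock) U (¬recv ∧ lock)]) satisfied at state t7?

Yes

Sat(recv ∧ lock) = {t1, t5, t7}
Sat(¬recv) = {t0, t2, t3, t6, t8}
Sat(¬recv ∧ lock) = {t0, t6, t8}
A[(recv ∧ lock) U (¬recv ∧ lock)]: least fixpoint, start Z0 = Sat((¬recv ∧ lock)) = {t0, t6, t8}, add states in Sat(recv ∧ lock) with every successor in Z. Already a fixed point.
Sat(A[(recv ∧ lock) U (¬recv ∧ lock)]) = {t0, t6, t8}
EF A[(recv ∧ lock) U (¬recv ∧ lock)]: least fixpoint, start Z0 = {t0, t6, t8}, add states with some successor in Z. Z1 = {t0, t6, t7, t8}; fixed.
Sat(EF A[(recv ∧ lock) U (¬recv ∧ lock)]) = {t0, t6, t7, t8}
EG (EF A[(recv ∧ lock) U (¬recv ∧ lock)]): greatest fixpoint, start Z0 = {t0, t6, t7, t8}, keep only states in Sat with some successor in Z. Already a fixed point.
Sat(EG (EF A[(recv ∧ lock) U (¬recv ∧ lock)])) = {t0, t6, t7, t8}
t7 ∈ Sat(EG (EF A[(recv ∧ lock) U (¬recv ∧ lock)])) = {t0, t6, t7, t8}, so the formula holds at t7.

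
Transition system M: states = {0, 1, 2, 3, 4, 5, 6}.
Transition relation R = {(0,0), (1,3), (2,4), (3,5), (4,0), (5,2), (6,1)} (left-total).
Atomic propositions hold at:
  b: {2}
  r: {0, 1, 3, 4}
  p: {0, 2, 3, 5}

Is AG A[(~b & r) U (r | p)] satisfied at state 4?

Yes

Sat(~b) = {0, 1, 3, 4, 5, 6}
Sat(~b & r) = {0, 1, 3, 4}
Sat(r | p) = {0, 1, 2, 3, 4, 5}
A[(~b & r) U (r | p)]: least fixpoint, start Z0 = Sat((r | p)) = {0, 1, 2, 3, 4, 5}, add states in Sat(~b & r) with every successor in Z. Already a fixed point.
Sat(A[(~b & r) U (r | p)]) = {0, 1, 2, 3, 4, 5}
AG A[(~b & r) U (r | p)]: greatest fixpoint, start Z0 = {0, 1, 2, 3, 4, 5}, keep only states in Sat with every successor in Z. Already a fixed point.
Sat(AG A[(~b & r) U (r | p)]) = {0, 1, 2, 3, 4, 5}
4 ∈ Sat(AG A[(~b & r) U (r | p)]) = {0, 1, 2, 3, 4, 5}, so the formula holds at 4.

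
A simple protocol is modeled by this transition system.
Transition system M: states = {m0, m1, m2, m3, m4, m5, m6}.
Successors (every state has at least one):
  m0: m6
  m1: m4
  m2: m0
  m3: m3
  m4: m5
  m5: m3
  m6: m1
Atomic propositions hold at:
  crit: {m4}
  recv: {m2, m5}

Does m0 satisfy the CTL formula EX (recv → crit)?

Yes

Sat(recv → crit) = {m0, m1, m3, m4, m6}
Sat(EX (recv → crit)) = {s : some successor in {m0, m1, m3, m4, m6}} = {m0, m1, m2, m3, m5, m6}
m0 ∈ Sat(EX (recv → crit)) = {m0, m1, m2, m3, m5, m6}, so the formula holds at m0.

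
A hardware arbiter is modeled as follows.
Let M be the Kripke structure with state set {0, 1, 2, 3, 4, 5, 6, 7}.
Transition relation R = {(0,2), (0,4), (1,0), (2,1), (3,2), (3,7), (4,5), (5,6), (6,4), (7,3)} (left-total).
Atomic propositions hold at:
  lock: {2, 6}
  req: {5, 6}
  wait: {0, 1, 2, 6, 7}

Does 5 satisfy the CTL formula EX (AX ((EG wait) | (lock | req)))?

EG wait: greatest fixpoint, start Z0 = {0, 1, 2, 6, 7}, keep only states in Sat with some successor in Z. Z1 = {0, 1, 2}; fixed.
Sat(EG wait) = {0, 1, 2}
Sat(lock | req) = {2, 5, 6}
Sat((EG wait) | (lock | req)) = {0, 1, 2, 5, 6}
Sat(AX ((EG wait) | (lock | req))) = {s : every successor in {0, 1, 2, 5, 6}} = {1, 2, 4, 5}
Sat(EX (AX ((EG wait) | (lock | req)))) = {s : some successor in {1, 2, 4, 5}} = {0, 2, 3, 4, 6}
5 ∉ Sat(EX (AX ((EG wait) | (lock | req)))) = {0, 2, 3, 4, 6}, so the formula does not hold at 5.

No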